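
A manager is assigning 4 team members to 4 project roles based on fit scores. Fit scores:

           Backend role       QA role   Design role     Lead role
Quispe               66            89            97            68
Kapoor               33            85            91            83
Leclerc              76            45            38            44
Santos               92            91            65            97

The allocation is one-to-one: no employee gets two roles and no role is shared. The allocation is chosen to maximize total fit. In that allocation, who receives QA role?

Kapoor receives QA role.

Optimal: Quispe→Design role (97 pts), Kapoor→QA role (85 pts), Leclerc→Backend role (76 pts), Santos→Lead role (97 pts) — total 97+85+76+97 = 355 pts.
Column-greedy (each role in turn goes to its best remaining employee) gives 316 pts, worse by 39.
Next-best assignment: Quispe→QA role, Kapoor→Design role, Leclerc→Backend role, Santos→Lead role = 353 pts.
No other one-to-one assignment exceeds 355 pts.
Kapoor's own top role is Design role (91 pts), but forcing Kapoor→Design role and reassigning the rest optimally gives only 353 pts — worse by 2.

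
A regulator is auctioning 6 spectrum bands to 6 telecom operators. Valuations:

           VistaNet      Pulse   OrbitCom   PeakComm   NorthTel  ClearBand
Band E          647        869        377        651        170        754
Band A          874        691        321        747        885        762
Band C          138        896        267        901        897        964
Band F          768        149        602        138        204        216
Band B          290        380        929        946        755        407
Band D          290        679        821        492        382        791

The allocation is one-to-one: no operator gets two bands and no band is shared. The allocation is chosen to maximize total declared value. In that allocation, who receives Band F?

VistaNet receives Band F.

Optimal: VistaNet→Band F ($768M), Pulse→Band E ($869M), OrbitCom→Band D ($821M), PeakComm→Band B ($946M), NorthTel→Band A ($885M), ClearBand→Band C ($964M) — total 768+869+821+946+885+964 = $5253M.
Row-greedy (each operator in turn takes its best remaining band) gives $3948M, worse by 1305.
No other one-to-one assignment exceeds $5253M.
VistaNet's own top band is Band A ($874M), but forcing VistaNet→Band A and reassigning the rest optimally gives only $4979M — worse by 274.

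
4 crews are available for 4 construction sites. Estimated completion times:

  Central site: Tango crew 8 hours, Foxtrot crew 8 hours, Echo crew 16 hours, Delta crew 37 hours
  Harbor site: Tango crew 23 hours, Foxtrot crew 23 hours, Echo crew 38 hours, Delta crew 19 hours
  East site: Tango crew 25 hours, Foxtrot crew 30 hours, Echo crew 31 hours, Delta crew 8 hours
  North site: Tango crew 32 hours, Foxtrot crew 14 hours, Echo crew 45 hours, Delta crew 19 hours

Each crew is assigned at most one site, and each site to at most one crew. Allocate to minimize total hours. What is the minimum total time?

This is a one-to-one assignment (minimum-cost bipartite matching).
Optimal: Tango crew→Harbor site (23 hours), Foxtrot crew→North site (14 hours), Echo crew→Central site (16 hours), Delta crew→East site (8 hours) — total 23+14+16+8 = 61 hours.
Min-entry greedy (repeatedly take the single cheapest remaining cell) gives 68 hours, worse by 7.
Swapping Delta crew↔Tango crew (Delta crew→Harbor site 19 hours, Tango crew→East site 25 hours) adds 13.
Checked against all permutations: 61 hours is optimal.

Minimum total: 61 hours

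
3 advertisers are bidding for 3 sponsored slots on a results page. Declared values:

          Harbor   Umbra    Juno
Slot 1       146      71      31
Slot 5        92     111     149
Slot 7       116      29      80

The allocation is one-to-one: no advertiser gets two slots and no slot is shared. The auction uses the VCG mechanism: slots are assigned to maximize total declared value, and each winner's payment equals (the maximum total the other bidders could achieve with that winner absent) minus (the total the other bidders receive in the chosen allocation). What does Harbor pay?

Efficient allocation: Harbor→Slot 1 ($146), Umbra→Slot 5 ($111), Juno→Slot 7 ($80); total welfare W = $337.
Harbor receives Slot 1 at value $146, so the others get W − 146 = $191.
Without Harbor: best allocation of the remaining 2 bidders over all 3 slots is Umbra→Slot 1 ($71), Juno→Slot 5 ($149), total $220.
VCG payment = (others' best without Harbor) − (others' welfare with Harbor) = 220 − 191 = $29.

Harbor pays $29.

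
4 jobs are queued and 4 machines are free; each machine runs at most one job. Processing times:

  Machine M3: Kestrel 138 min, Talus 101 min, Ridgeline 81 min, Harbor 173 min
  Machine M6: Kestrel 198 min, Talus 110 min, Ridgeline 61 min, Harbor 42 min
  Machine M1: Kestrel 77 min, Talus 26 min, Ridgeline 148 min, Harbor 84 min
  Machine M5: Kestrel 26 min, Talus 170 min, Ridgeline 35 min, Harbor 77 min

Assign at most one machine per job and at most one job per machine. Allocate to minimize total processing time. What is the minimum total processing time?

Min total: 175 min

This is a one-to-one assignment (minimum-cost bipartite matching).
Optimal: Kestrel→Machine M5 (26 min), Talus→Machine M1 (26 min), Ridgeline→Machine M3 (81 min), Harbor→Machine M6 (42 min) — total 26+26+81+42 = 175 min.
Row-greedy (each job in turn takes its cheapest remaining machine) gives 286 min, worse by 111.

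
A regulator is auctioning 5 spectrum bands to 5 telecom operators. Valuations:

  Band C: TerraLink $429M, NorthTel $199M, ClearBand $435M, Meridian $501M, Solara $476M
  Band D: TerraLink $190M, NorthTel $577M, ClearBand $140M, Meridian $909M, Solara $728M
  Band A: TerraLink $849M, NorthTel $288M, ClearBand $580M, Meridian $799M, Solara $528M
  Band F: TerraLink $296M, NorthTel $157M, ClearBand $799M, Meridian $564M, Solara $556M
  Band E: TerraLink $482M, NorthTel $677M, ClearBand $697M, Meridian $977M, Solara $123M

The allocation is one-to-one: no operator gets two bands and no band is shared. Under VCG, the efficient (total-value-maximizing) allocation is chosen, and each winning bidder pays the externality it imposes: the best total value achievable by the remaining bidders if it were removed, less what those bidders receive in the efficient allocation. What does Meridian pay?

Meridian pays $252M.

Efficient allocation: TerraLink→Band A ($849M), NorthTel→Band E ($677M), ClearBand→Band F ($799M), Meridian→Band D ($909M), Solara→Band C ($476M); total welfare W = $3710M.
Meridian receives Band D at value $909M, so the others get W − 909 = $2801M.
Without Meridian: best allocation of the remaining 4 bidders over all 5 bands is TerraLink→Band A ($849M), NorthTel→Band E ($677M), ClearBand→Band F ($799M), Solara→Band D ($728M), total $3053M.
VCG payment = (others' best without Meridian) − (others' welfare with Meridian) = 3053 − 2801 = $252M.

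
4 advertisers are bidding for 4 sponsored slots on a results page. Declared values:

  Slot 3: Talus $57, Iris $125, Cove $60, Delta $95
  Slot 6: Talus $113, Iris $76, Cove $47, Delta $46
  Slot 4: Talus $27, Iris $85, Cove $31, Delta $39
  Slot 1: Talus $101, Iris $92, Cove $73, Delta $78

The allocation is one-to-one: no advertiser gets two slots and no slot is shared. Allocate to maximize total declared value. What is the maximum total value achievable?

Optimal: Talus→Slot 6 ($113), Iris→Slot 4 ($85), Cove→Slot 1 ($73), Delta→Slot 3 ($95) — total 113+85+73+95 = $366.
Max-entry greedy (repeatedly take the single best remaining cell) gives $347, worse by 19.

Max total: $366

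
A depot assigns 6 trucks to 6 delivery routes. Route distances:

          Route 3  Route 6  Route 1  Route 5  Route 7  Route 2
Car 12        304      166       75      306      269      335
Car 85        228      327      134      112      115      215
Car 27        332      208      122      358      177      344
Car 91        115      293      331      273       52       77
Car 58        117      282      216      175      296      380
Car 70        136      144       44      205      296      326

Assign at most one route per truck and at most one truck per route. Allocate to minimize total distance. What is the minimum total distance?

Minimum total: 693 km

Treat this as an assignment problem: match each truck to one route.
Optimal: Car 12→Route 6 (166 km), Car 85→Route 5 (112 km), Car 27→Route 7 (177 km), Car 91→Route 2 (77 km), Car 58→Route 3 (117 km), Car 70→Route 1 (44 km) — total 166+112+177+77+117+44 = 693 km.
Column-greedy (each route in turn goes to its cheapest remaining truck) gives 1003 km, worse by 310.
Next-best assignment: Car 12→Route 1, Car 85→Route 5, Car 27→Route 7, Car 91→Route 2, Car 58→Route 3, Car 70→Route 6 = 702 km.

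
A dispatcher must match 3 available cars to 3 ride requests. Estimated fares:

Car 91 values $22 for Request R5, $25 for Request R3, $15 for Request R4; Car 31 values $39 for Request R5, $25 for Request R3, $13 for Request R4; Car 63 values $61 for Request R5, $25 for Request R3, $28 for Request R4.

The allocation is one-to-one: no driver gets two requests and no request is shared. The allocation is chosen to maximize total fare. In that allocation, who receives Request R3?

This is a one-to-one assignment (maximum-weight bipartite matching).
Optimal: Car 91→Request R4 ($15), Car 31→Request R3 ($25), Car 63→Request R5 ($61) — total 15+25+61 = $101.
Swapping Car 91↔Car 63 (Car 91→Request R5 $22, Car 63→Request R4 $28) loses 26.
Car 31's own top request is Request R5 ($39), but forcing Car 31→Request R5 and reassigning the rest optimally gives only $92 — worse by 9.

Car 31 receives Request R3.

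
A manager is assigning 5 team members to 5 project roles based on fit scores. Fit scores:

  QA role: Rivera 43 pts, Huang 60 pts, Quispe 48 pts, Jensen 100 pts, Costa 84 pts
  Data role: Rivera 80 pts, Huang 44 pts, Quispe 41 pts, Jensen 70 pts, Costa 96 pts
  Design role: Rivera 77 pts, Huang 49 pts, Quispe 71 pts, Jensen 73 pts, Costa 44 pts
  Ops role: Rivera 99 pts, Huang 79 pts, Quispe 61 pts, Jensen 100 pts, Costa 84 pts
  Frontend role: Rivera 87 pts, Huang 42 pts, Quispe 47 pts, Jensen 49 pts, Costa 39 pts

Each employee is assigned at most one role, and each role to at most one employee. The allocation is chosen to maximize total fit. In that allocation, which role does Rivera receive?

Rivera receives Frontend role.

This is the linear assignment problem.
Optimal: Rivera→Frontend role (87 pts), Huang→Ops role (79 pts), Quispe→Design role (71 pts), Jensen→QA role (100 pts), Costa→Data role (96 pts) — total 87+79+71+100+96 = 433 pts.
Column-greedy (each role in turn goes to its best remaining employee) gives 399 pts, worse by 34.
Next-best assignment: Rivera→Frontend role, Huang→QA role, Quispe→Design role, Jensen→Ops role, Costa→Data role = 414 pts.
Rivera's own top role is Ops role (99 pts), but forcing Rivera→Ops role and reassigning the rest optimally gives only 408 pts — worse by 25.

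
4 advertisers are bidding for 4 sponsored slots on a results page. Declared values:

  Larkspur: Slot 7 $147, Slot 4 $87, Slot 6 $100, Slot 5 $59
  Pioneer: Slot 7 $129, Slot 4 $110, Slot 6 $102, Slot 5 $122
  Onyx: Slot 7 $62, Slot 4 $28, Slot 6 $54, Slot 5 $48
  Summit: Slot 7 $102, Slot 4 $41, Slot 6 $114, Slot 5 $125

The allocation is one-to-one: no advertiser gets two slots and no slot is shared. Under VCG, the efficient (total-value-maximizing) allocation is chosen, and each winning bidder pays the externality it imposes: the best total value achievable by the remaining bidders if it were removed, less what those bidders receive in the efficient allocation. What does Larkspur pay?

Efficient allocation: Larkspur→Slot 7 ($147), Pioneer→Slot 4 ($110), Onyx→Slot 6 ($54), Summit→Slot 5 ($125); total welfare W = $436.
Larkspur receives Slot 7 at value $147, so the others get W − 147 = $289.
Without Larkspur: best allocation of the remaining 3 bidders over all 4 slots is Pioneer→Slot 7 ($129), Onyx→Slot 6 ($54), Summit→Slot 5 ($125), total $308.
VCG payment = (others' best without Larkspur) − (others' welfare with Larkspur) = 308 − 289 = $19.

Larkspur pays $19.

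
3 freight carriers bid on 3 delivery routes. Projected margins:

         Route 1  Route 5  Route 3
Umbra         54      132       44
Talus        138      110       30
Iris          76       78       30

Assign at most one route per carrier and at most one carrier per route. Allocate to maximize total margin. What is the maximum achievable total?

Maximum total: $300k

This is a one-to-one assignment (maximum-weight bipartite matching).
Optimal: Umbra→Route 5 ($132k), Talus→Route 1 ($138k), Iris→Route 3 ($30k) — total 132+138+30 = $300k.
Checked against all permutations: $300k is optimal.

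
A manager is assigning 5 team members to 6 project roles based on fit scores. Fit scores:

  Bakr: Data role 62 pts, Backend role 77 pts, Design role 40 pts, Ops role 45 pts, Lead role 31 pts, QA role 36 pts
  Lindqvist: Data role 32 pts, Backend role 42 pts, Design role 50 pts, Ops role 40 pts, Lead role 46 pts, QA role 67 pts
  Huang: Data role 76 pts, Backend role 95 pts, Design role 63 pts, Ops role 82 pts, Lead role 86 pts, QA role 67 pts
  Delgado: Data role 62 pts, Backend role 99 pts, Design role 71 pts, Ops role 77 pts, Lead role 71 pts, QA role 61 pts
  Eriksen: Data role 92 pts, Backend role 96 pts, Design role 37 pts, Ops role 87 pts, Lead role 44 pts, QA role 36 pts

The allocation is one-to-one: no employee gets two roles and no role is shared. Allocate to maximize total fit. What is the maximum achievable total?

Max total: 401 pts

Optimal: Bakr→Data role (62 pts), Lindqvist→QA role (67 pts), Huang→Lead role (86 pts), Delgado→Backend role (99 pts), Eriksen→Ops role (87 pts) — total 62+67+86+99+87 = 401 pts.
Row-greedy (each employee in turn takes its best remaining role) gives 399 pts, worse by 2.
No other one-to-one assignment exceeds 401 pts.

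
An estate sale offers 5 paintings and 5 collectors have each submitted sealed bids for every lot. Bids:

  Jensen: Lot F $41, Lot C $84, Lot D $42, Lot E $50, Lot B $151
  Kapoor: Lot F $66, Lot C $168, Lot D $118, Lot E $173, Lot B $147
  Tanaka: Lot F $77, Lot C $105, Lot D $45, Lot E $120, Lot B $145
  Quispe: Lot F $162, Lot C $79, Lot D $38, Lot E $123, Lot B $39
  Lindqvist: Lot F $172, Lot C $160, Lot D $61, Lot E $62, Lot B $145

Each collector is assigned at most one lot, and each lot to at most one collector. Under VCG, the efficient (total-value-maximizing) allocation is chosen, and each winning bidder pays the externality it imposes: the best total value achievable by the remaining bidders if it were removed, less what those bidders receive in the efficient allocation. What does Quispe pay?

Efficient allocation: Jensen→Lot B ($151), Kapoor→Lot D ($118), Tanaka→Lot E ($120), Quispe→Lot F ($162), Lindqvist→Lot C ($160); total welfare W = $711.
Quispe receives Lot F at value $162, so the others get W − 162 = $549.
Without Quispe: best allocation of the remaining 4 bidders over all 5 lots is Jensen→Lot B ($151), Kapoor→Lot C ($168), Tanaka→Lot E ($120), Lindqvist→Lot F ($172), total $611.
VCG payment = (others' best without Quispe) − (others' welfare with Quispe) = 611 − 549 = $62.

Quispe pays $62.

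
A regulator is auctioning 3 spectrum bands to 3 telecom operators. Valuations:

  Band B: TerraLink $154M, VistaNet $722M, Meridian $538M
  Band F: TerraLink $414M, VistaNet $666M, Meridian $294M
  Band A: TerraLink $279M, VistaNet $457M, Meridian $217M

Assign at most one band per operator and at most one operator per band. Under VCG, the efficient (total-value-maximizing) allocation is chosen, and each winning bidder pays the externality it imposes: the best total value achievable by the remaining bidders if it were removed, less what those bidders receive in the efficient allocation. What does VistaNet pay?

VistaNet pays $135M.

Efficient allocation: TerraLink→Band A ($279M), VistaNet→Band F ($666M), Meridian→Band B ($538M); total welfare W = $1483M.
VistaNet receives Band F at value $666M, so the others get W − 666 = $817M.
Without VistaNet: best allocation of the remaining 2 bidders over all 3 bands is TerraLink→Band F ($414M), Meridian→Band B ($538M), total $952M.
VCG payment = (others' best without VistaNet) − (others' welfare with VistaNet) = 952 − 817 = $135M.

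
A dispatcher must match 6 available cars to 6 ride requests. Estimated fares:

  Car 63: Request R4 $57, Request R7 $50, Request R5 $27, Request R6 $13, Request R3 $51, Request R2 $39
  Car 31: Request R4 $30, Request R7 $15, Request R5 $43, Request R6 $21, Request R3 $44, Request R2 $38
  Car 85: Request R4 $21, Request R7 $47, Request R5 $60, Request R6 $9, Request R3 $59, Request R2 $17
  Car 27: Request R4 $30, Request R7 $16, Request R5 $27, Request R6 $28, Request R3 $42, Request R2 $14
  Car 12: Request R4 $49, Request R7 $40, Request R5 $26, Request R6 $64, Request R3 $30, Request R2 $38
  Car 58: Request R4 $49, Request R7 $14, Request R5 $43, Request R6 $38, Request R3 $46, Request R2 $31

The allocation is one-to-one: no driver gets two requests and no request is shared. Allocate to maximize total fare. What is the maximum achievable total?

Max total: $303

Optimal: Car 63→Request R7 ($50), Car 31→Request R2 ($38), Car 85→Request R5 ($60), Car 27→Request R3 ($42), Car 12→Request R6 ($64), Car 58→Request R4 ($49) — total 50+38+60+42+64+49 = $303.
Row-greedy (each driver in turn takes its best remaining request) gives $260, worse by 43.
Next-best assignment: Car 63→Request R4, Car 31→Request R2, Car 85→Request R7, Car 27→Request R3, Car 12→Request R6, Car 58→Request R5 = $291.
Swapping Car 27↔Car 12 (Car 27→Request R6 $28, Car 12→Request R3 $30) loses 48.
Checked against all permutations: $303 is optimal.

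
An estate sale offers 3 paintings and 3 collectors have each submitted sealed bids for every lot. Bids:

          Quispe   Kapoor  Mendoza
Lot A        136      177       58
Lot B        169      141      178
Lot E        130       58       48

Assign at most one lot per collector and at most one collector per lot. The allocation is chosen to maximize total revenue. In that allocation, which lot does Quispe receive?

Quispe receives Lot E.

Optimal: Quispe→Lot E ($130), Kapoor→Lot A ($177), Mendoza→Lot B ($178) — total 130+177+178 = $485.
Row-greedy (each collector in turn takes its best remaining lot) gives $394, worse by 91.
Swapping Mendoza↔Kapoor (Mendoza→Lot A $58, Kapoor→Lot B $141) loses 156.
Quispe's own top lot is Lot B ($169), but forcing Quispe→Lot B and reassigning the rest optimally gives only $394 — worse by 91.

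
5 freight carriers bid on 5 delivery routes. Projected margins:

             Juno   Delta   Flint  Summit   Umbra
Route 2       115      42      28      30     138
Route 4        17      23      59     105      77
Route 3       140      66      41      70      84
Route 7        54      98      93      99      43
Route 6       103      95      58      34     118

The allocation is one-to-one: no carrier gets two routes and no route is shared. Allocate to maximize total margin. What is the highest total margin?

Optimal: Juno→Route 3 ($140k), Delta→Route 6 ($95k), Flint→Route 7 ($93k), Summit→Route 4 ($105k), Umbra→Route 2 ($138k) — total 140+95+93+105+138 = $571k.
Row-greedy (each carrier in turn takes its best remaining route) gives $469k, worse by 102.

Maximum total: $571k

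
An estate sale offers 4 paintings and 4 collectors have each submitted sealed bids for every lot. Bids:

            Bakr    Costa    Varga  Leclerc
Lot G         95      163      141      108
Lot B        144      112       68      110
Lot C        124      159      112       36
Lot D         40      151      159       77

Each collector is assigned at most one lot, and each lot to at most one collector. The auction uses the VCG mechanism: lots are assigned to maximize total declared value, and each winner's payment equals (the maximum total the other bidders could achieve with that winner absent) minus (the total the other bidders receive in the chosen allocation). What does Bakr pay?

Efficient allocation: Bakr→Lot B ($144), Costa→Lot C ($159), Varga→Lot D ($159), Leclerc→Lot G ($108); total welfare W = $570.
Bakr receives Lot B at value $144, so the others get W − 144 = $426.
Without Bakr: best allocation of the remaining 3 bidders over all 4 lots is Costa→Lot G ($163), Varga→Lot D ($159), Leclerc→Lot B ($110), total $432.
VCG payment = (others' best without Bakr) − (others' welfare with Bakr) = 432 − 426 = $6.

Bakr pays $6.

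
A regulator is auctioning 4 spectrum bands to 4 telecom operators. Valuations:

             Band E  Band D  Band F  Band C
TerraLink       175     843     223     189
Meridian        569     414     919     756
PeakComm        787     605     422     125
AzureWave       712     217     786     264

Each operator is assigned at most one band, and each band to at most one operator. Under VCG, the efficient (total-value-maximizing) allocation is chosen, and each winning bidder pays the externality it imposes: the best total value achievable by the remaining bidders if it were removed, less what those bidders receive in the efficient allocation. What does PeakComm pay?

Efficient allocation: TerraLink→Band D ($843M), Meridian→Band C ($756M), PeakComm→Band E ($787M), AzureWave→Band F ($786M); total welfare W = $3172M.
PeakComm receives Band E at value $787M, so the others get W − 787 = $2385M.
Without PeakComm: best allocation of the remaining 3 bidders over all 4 bands is TerraLink→Band D ($843M), Meridian→Band F ($919M), AzureWave→Band E ($712M), total $2474M.
VCG payment = (others' best without PeakComm) − (others' welfare with PeakComm) = 2474 − 2385 = $89M.

PeakComm pays $89M.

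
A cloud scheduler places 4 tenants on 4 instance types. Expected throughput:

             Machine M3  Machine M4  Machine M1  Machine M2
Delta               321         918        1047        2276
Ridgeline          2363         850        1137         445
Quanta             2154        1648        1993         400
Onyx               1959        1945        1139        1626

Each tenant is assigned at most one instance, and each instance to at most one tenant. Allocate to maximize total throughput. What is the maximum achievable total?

Max total: 8577 ops/s

This is the linear assignment problem.
Optimal: Delta→Machine M2 (2276 ops/s), Ridgeline→Machine M3 (2363 ops/s), Quanta→Machine M1 (1993 ops/s), Onyx→Machine M4 (1945 ops/s) — total 2276+2363+1993+1945 = 8577 ops/s.
Swapping Delta↔Onyx (Delta→Machine M4 918 ops/s, Onyx→Machine M2 1626 ops/s) loses 1677.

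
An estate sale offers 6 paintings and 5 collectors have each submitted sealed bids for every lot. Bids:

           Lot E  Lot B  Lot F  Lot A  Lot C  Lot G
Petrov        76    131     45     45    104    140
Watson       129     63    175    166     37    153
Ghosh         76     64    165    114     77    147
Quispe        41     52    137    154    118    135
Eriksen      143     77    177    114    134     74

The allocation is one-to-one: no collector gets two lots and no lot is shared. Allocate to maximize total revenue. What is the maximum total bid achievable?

Optimal: Petrov→Lot B ($131), Watson→Lot F ($175), Ghosh→Lot G ($147), Quispe→Lot A ($154), Eriksen→Lot E ($143) — total 131+175+147+154+143 = $750.
Max-entry greedy (repeatedly take the single best remaining cell) gives $739, worse by 11.
Next-best assignment: Petrov→Lot B, Watson→Lot G, Ghosh→Lot F, Quispe→Lot A, Eriksen→Lot E = $746.

Max total: $750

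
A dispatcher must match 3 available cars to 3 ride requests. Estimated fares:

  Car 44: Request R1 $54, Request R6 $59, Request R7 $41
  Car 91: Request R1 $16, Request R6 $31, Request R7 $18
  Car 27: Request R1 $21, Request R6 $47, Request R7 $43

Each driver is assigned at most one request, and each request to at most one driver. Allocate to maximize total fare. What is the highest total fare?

Max total: $128

This is a one-to-one assignment (maximum-weight bipartite matching).
Optimal: Car 44→Request R1 ($54), Car 91→Request R6 ($31), Car 27→Request R7 ($43) — total 54+31+43 = $128.
Next-best assignment: Car 44→Request R1, Car 91→Request R7, Car 27→Request R6 = $119.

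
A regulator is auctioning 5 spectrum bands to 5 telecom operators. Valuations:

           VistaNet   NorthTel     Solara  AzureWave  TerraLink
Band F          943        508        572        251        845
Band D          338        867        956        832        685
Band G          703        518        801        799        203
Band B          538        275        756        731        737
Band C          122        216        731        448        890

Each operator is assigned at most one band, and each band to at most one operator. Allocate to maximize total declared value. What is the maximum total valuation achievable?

Max total: $4255M

Optimal: VistaNet→Band F ($943M), NorthTel→Band D ($867M), Solara→Band B ($756M), AzureWave→Band G ($799M), TerraLink→Band C ($890M) — total 943+867+756+799+890 = $4255M.
Row-greedy (each operator in turn takes its best remaining band) gives $4232M, worse by 23.
Next-best assignment: VistaNet→Band F, NorthTel→Band D, Solara→Band G, AzureWave→Band B, TerraLink→Band C = $4232M.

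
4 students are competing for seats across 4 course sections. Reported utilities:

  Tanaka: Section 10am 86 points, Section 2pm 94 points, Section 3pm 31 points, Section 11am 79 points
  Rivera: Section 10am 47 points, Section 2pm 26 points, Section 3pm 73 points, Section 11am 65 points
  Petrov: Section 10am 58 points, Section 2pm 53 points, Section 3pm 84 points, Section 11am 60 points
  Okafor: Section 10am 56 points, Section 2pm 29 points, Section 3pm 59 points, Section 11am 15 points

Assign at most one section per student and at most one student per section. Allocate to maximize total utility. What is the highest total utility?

Max total: 299 points

Optimal: Tanaka→Section 2pm (94 points), Rivera→Section 11am (65 points), Petrov→Section 3pm (84 points), Okafor→Section 10am (56 points) — total 94+65+84+56 = 299 points.
Column-greedy (each section in turn goes to its best remaining student) gives 227 points, worse by 72.
Next-best assignment: Tanaka→Section 2pm, Rivera→Section 3pm, Petrov→Section 11am, Okafor→Section 10am = 283 points.
Swapping Tanaka↔Petrov (Tanaka→Section 3pm 31 points, Petrov→Section 2pm 53 points) loses 94.
Every other assignment is strictly worse.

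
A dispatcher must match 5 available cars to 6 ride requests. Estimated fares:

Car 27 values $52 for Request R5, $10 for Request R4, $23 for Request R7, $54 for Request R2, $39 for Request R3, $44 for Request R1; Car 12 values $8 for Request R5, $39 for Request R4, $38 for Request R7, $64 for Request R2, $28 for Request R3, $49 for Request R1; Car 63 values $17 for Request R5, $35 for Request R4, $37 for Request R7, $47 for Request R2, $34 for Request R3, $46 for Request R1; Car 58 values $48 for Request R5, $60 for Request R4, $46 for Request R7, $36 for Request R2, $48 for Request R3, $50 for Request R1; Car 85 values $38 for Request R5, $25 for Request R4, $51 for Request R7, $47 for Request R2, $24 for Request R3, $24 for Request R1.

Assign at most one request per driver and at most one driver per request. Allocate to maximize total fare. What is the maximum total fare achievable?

Max total: $273

Optimal: Car 27→Request R5 ($52), Car 12→Request R2 ($64), Car 63→Request R1 ($46), Car 58→Request R4 ($60), Car 85→Request R7 ($51) — total 52+64+46+60+51 = $273.
Next-best assignment: Car 27→Request R5, Car 12→Request R2, Car 63→Request R3, Car 58→Request R4, Car 85→Request R7 = $261.
Swapping Car 12↔Car 85 (Car 12→Request R7 $38, Car 85→Request R2 $47) loses 30.
Every other assignment is strictly worse.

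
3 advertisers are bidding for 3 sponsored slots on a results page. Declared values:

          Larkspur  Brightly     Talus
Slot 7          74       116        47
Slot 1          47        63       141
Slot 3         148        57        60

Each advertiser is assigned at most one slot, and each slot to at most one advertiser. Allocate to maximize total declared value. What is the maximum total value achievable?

Max total: $405

This is a one-to-one assignment (maximum-weight bipartite matching).
Optimal: Larkspur→Slot 3 ($148), Brightly→Slot 7 ($116), Talus→Slot 1 ($141) — total 148+116+141 = $405.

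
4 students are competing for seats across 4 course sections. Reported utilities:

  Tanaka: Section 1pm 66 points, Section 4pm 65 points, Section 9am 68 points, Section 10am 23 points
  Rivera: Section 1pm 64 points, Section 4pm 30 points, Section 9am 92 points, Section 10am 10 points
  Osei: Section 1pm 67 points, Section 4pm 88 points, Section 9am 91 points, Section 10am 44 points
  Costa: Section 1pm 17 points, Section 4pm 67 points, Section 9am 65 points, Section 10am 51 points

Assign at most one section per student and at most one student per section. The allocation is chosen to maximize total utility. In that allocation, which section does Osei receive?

Osei receives Section 4pm.

Optimal: Tanaka→Section 1pm (66 points), Rivera→Section 9am (92 points), Osei→Section 4pm (88 points), Costa→Section 10am (51 points) — total 66+92+88+51 = 297 points.
Row-greedy (each student in turn takes its best remaining section) gives 271 points, worse by 26.
Next-best assignment: Tanaka→Section 4pm, Rivera→Section 9am, Osei→Section 1pm, Costa→Section 10am = 275 points.
Swapping Rivera↔Tanaka (Rivera→Section 1pm 64 points, Tanaka→Section 9am 68 points) loses 26.
Osei's own top section is Section 9am (91 points), but forcing Osei→Section 9am and reassigning the rest optimally gives only 271 points — worse by 26.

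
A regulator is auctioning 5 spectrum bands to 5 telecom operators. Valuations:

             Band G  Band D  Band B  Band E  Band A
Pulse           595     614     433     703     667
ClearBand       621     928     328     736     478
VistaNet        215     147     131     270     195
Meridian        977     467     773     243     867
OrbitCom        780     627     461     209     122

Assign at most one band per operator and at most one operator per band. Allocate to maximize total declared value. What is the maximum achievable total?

Maximum total: $3418M

Treat this as an assignment problem: match each operator to one band.
Optimal: Pulse→Band A ($667M), ClearBand→Band D ($928M), VistaNet→Band E ($270M), Meridian→Band B ($773M), OrbitCom→Band G ($780M) — total 667+928+270+773+780 = $3418M.
Row-greedy (each operator in turn takes its best remaining band) gives $3174M, worse by 244.
Next-best assignment: Pulse→Band E, ClearBand→Band D, VistaNet→Band B, Meridian→Band A, OrbitCom→Band G = $3409M.
Swapping Pulse↔Meridian (Pulse→Band B $433M, Meridian→Band A $867M) loses 140.
Checked against all permutations: $3418M is optimal.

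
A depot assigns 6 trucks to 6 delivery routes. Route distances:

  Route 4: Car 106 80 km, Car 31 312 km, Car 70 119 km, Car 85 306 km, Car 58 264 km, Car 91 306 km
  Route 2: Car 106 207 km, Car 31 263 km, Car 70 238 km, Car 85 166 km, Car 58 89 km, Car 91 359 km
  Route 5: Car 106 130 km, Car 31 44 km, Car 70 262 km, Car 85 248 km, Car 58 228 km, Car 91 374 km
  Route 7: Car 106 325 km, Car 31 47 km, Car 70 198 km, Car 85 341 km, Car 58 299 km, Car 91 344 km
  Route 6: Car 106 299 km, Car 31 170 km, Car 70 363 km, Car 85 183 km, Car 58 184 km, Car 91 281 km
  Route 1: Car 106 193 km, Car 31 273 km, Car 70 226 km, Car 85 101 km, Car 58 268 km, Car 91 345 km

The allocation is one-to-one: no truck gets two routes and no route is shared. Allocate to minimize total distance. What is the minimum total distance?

This is the linear assignment problem.
Optimal: Car 106→Route 5 (130 km), Car 31→Route 7 (47 km), Car 70→Route 4 (119 km), Car 85→Route 1 (101 km), Car 58→Route 2 (89 km), Car 91→Route 6 (281 km) — total 130+47+119+101+89+281 = 767 km.
Column-greedy (each route in turn goes to its cheapest remaining truck) gives 939 km, worse by 172.
Every other assignment is strictly worse.

Min total: 767 km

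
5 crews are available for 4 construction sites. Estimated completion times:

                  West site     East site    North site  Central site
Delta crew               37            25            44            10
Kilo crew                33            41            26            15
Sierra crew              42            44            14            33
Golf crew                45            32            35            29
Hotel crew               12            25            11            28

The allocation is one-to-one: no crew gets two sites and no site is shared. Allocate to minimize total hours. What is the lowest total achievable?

Minimum total: 66 hours

Optimal: Hotel crew→West site (12 hours), Delta crew→East site (25 hours), Sierra crew→North site (14 hours), Kilo crew→Central site (15 hours) — total 12+25+14+15 = 66 hours.
Row-greedy (each crew in turn takes its cheapest remaining site) gives 110 hours, worse by 44.
Checked against all permutations: 66 hours is optimal.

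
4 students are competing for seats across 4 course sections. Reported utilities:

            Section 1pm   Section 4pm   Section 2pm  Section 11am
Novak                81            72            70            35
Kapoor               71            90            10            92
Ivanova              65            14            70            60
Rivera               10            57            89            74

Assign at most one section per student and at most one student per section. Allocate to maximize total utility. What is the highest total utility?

Max total: 320 points

Optimal: Novak→Section 1pm (81 points), Kapoor→Section 4pm (90 points), Ivanova→Section 11am (60 points), Rivera→Section 2pm (89 points) — total 81+90+60+89 = 320 points.
Row-greedy (each student in turn takes its best remaining section) gives 300 points, worse by 20.
Next-best assignment: Novak→Section 4pm, Kapoor→Section 11am, Ivanova→Section 1pm, Rivera→Section 2pm = 318 points.
Checked against all permutations: 320 points is optimal.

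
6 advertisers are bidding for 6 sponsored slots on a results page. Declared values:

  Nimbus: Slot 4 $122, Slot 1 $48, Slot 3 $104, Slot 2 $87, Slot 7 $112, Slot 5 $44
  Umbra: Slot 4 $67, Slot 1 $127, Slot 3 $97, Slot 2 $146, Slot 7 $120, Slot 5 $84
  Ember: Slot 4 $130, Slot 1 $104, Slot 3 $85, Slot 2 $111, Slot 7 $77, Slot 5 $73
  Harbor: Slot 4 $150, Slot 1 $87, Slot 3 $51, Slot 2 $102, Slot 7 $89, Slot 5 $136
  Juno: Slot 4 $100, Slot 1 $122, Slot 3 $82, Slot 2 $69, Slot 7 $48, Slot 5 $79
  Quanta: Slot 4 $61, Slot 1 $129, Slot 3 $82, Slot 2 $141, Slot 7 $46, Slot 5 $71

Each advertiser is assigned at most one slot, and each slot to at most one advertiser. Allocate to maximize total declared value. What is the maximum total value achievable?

Optimal: Nimbus→Slot 3 ($104), Umbra→Slot 7 ($120), Ember→Slot 4 ($130), Harbor→Slot 5 ($136), Juno→Slot 1 ($122), Quanta→Slot 2 ($141) — total 104+120+130+136+122+141 = $753.
Column-greedy (each slot in turn goes to its best remaining advertiser) gives $685, worse by 68.
Checked against all permutations: $753 is optimal.

Max total: $753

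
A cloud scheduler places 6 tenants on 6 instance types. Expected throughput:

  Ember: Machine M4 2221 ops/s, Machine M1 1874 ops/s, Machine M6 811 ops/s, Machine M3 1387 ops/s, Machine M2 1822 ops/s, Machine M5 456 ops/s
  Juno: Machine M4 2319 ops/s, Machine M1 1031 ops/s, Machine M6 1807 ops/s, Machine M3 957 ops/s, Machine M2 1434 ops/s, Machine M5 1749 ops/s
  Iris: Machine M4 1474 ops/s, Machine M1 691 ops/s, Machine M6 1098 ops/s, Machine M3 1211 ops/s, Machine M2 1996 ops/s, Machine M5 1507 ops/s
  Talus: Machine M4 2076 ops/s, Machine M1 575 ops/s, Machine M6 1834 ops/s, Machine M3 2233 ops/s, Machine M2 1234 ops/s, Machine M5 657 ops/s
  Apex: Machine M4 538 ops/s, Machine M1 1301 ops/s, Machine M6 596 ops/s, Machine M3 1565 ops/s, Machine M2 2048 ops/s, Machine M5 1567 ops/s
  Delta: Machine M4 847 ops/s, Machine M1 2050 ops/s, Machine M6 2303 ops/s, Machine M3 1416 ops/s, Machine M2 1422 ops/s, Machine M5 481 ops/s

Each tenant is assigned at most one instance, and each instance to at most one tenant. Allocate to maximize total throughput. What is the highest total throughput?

Maximum total: 12292 ops/s

Optimal: Ember→Machine M1 (1874 ops/s), Juno→Machine M4 (2319 ops/s), Iris→Machine M2 (1996 ops/s), Talus→Machine M3 (2233 ops/s), Apex→Machine M5 (1567 ops/s), Delta→Machine M6 (2303 ops/s) — total 1874+2319+1996+2233+1567+2303 = 12292 ops/s.
Column-greedy (each instance in turn goes to its best remaining tenant) gives 10220 ops/s, worse by 2072.
Checked against all permutations: 12292 ops/s is optimal.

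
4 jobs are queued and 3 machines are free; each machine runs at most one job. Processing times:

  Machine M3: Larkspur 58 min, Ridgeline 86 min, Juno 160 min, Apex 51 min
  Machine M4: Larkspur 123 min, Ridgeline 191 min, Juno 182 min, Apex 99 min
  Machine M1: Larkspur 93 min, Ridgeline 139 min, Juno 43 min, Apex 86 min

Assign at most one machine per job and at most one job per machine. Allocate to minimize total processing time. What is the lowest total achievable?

Minimum total: 200 min

Optimal: Larkspur→Machine M3 (58 min), Apex→Machine M4 (99 min), Juno→Machine M1 (43 min) — total 58+99+43 = 200 min.
Min-entry greedy (repeatedly take the single cheapest remaining cell) gives 217 min, worse by 17.
Next-best assignment: Apex→Machine M3, Larkspur→Machine M4, Juno→Machine M1 = 217 min.
Swapping Larkspur↔Apex (Larkspur→Machine M4 123 min, Apex→Machine M3 51 min) adds 17.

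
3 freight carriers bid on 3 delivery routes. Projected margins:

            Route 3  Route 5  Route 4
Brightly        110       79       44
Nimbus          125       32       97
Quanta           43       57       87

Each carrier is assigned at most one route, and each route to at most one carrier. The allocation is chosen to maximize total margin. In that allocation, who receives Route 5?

Optimal: Brightly→Route 5 ($79k), Nimbus→Route 3 ($125k), Quanta→Route 4 ($87k) — total 79+125+87 = $291k.
Row-greedy (each carrier in turn takes its best remaining route) gives $264k, worse by 27.
Swapping Brightly↔Nimbus (Brightly→Route 3 $110k, Nimbus→Route 5 $32k) loses 62.
Checked against all permutations: $291k is optimal.
Brightly's own top route is Route 3 ($110k), but forcing Brightly→Route 3 and reassigning the rest optimally gives only $264k — worse by 27.

Brightly receives Route 5.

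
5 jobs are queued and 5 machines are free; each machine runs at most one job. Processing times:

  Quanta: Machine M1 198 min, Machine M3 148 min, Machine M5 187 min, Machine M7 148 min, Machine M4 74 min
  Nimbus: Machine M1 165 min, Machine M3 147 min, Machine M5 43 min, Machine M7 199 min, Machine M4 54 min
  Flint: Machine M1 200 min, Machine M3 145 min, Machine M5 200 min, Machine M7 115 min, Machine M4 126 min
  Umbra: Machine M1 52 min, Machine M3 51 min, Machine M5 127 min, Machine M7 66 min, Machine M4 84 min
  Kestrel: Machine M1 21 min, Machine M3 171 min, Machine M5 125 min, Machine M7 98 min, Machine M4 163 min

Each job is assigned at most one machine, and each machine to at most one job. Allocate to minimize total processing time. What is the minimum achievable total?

Treat this as an assignment problem: match each job to one machine.
Optimal: Quanta→Machine M4 (74 min), Nimbus→Machine M5 (43 min), Flint→Machine M7 (115 min), Umbra→Machine M3 (51 min), Kestrel→Machine M1 (21 min) — total 74+43+115+51+21 = 304 min.
Swapping Nimbus↔Kestrel (Nimbus→Machine M1 165 min, Kestrel→Machine M5 125 min) adds 226.

Minimum total: 304 min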